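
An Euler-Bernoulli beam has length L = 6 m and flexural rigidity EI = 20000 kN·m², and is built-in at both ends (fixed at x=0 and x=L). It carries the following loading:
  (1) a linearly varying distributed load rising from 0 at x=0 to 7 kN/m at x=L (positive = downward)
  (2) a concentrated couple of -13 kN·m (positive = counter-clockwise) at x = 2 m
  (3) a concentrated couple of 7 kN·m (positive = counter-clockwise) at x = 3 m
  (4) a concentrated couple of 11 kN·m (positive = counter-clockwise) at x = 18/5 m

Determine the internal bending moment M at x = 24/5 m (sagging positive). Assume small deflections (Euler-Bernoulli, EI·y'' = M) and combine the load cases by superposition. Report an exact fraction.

Load 1 — triangular load w₀=7 kN/m (0→w₀ over full span):
  M_1 = 3w₀Lx/20 - w₀L²/30 - w₀x³/(6L) = 3·7·6·(24/5)/20 - 7·6²/30 - 7·(24/5)³/(6·6) = 42/125 kN·m
Load 2 — applied couple M₀=-13 kN·m at a=2 m (b=L-a=4):
  M_2 = R_Ax - M_A - M₀  [x>a] with R_A=-26/9, M_A=0 = (-26/9)·(24/5) - 0 - (-13) = -13/15 kN·m
Load 3 — applied couple M₀=7 kN·m at a=3 m (b=L-a=3):
  M_3 = R_Ax - M_A - M₀  [x>a] with R_A=7/4, M_A=7/4 = (7/4)·(24/5) - (7/4) - 7 = -7/20 kN·m
Load 4 — applied couple M₀=11 kN·m at a=18/5 m (b=L-a=12/5):
  M_4 = R_Ax - M_A - M₀  [x>a] with R_A=66/25, M_A=88/25 = (66/25)·(24/5) - (88/25) - 11 = -231/125 kN·m
Superposition: M = Σ M_i = -4093/1500 kN·m ≈ -2.728667 kN·m

M(24/5) = -4093/1500 kN·m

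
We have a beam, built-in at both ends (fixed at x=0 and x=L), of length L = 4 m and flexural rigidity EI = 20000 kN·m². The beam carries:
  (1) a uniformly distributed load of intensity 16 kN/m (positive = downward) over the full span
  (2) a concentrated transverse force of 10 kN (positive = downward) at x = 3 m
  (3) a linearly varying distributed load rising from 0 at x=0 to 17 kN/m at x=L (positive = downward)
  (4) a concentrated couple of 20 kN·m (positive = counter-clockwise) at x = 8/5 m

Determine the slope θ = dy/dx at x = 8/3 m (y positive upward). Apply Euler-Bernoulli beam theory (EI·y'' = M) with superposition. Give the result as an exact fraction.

Load 1 — uniform load w=16 kN/m over full span:
  θ_1 = -wx(L-x)(L-2x)/(12EI) = -16·(8/3)·(4-(8/3))·(4-2·(8/3))/(12·20000) = 16/50625 rad
Load 2 — point force P=10 kN at a=3 m (b=L-a=1):
  θ_2 = -Pb²x(2aL-(3a+b)x)/(2L³EI)  [x≤a] = -10·1²·(8/3)·(2·3·4-(3·3+1)·(8/3))/(2·4³·20000) = 1/36000 rad
Load 3 — triangular load w₀=17 kN/m (0→w₀ over full span):
  θ_3 = -w₀(2x(L-x)(L-2x)(x+2L)+x²(L-x)²)/(120LEI) = -17·(2·(8/3)·(4-(8/3))·(4-2·(8/3))·((8/3)+2·4)+(8/3)²·(4-(8/3))²)/(120·4·20000) = 119/759375 rad
Load 4 — applied couple M₀=20 kN·m at a=8/5 m (b=L-a=12/5):
  θ_4 = (R_Ax²/2 - M_Ax - M₀(x-a))/EI  [x>a] with R_A=36/5, M_A=12/5 = ((36/5)·(8/3)²/2 - (12/5)·(8/3) - 20·((8/3)-(8/5)))/20000 = -1/9375 rad
Superposition: θ = Σ θ_i = 9571/24300000 rad ≈ 0.000394 rad

θ(8/3) = 9571/24300000 rad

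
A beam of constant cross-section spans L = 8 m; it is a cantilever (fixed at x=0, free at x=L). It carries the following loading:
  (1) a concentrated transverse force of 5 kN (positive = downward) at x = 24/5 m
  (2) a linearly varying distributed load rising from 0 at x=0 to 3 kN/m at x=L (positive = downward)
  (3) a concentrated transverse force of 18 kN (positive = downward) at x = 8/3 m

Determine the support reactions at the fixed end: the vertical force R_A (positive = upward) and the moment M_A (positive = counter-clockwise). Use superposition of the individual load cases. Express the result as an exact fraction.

R_A = 35 kN, M_A = 136 kN·m

Load 1 — point force P=5 kN at a=24/5 m (b=L-a=16/5):
  R_A = P = 5 kN
  M_A = Pa = 5·(24/5) = 24 kN·m
Load 2 — triangular load w₀=3 kN/m (0→w₀ over full span):
  R_A = w₀L/2 = 3·8/2 = 12 kN
  M_A = w₀L²/3 = 3·8²/3 = 64 kN·m
Load 3 — point force P=18 kN at a=8/3 m (b=L-a=16/3):
  R_A = P = 18 kN
  M_A = Pa = 18·(8/3) = 48 kN·m
Superposition: R_A = 35 kN, M_A = 136 kN·m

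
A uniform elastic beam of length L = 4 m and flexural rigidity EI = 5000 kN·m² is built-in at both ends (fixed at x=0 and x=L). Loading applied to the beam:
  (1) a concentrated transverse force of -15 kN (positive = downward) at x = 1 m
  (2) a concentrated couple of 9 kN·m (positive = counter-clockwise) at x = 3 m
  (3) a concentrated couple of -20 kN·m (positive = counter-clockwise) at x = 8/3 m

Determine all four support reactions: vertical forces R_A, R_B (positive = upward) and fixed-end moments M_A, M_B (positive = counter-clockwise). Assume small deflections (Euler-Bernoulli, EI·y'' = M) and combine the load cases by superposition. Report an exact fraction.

R_A = -403/24 kN, M_A = -295/24 kN·m, R_B = 43/24 kN, M_B = 9/8 kN·m

Load 1 — point force P=-15 kN at a=1 m (b=L-a=3):
  R_A = Pb²(3a+b)/L³ = (-15)·3²·(3·1+3)/4³ = -405/32 kN
  M_A = Pab²/L² = (-15)·1·3²/4² = -135/16 kN·m
  R_B = Pa²(a+3b)/L³ = (-15)·1²·(1+3·3)/4³ = -75/32 kN
  M_B = -Pa²b/L² = -(-15)·1²·3/4² = 45/16 kN·m
Load 2 — applied couple M₀=9 kN·m at a=3 m (b=L-a=1):
  R_A = 6M₀ab/L³ = 6·9·3·1/4³ = 81/32 kN
  M_A = M₀b(2a-b)/L² = 9·1·(2·3-1)/4² = 45/16 kN·m
  R_B = -6M₀ab/L³ = -6·9·3·1/4³ = -81/32 kN
  M_B = M₀a(2b-a)/L² = 9·3·(2·1-3)/4² = -27/16 kN·m
Load 3 — applied couple M₀=-20 kN·m at a=8/3 m (b=L-a=4/3):
  R_A = 6M₀ab/L³ = 6·(-20)·(8/3)·(4/3)/4³ = -20/3 kN
  M_A = M₀b(2a-b)/L² = (-20)·(4/3)·(2·(8/3)-(4/3))/4² = -20/3 kN·m
  R_B = -6M₀ab/L³ = -6·(-20)·(8/3)·(4/3)/4³ = 20/3 kN
  M_B = M₀a(2b-a)/L² = (-20)·(8/3)·(2·(4/3)-(8/3))/4² = 0 kN·m
Superposition: R_A = -403/24 kN, M_A = -295/24 kN·m, R_B = 43/24 kN, M_B = 9/8 kN·m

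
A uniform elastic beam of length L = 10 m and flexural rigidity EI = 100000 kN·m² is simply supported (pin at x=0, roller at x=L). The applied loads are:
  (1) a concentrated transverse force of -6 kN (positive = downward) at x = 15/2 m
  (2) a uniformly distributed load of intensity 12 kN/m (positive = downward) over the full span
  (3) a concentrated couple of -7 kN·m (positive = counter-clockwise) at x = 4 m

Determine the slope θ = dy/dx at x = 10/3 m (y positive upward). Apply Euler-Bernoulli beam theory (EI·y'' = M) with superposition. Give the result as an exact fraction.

θ(10/3) = -497791/216000000 rad

Load 1 — point force P=-6 kN at a=15/2 m (b=L-a=5/2):
  θ_1 = -Pb(L²-b²-3x²)/(6LEI)  [x≤a] = -(-6)·(5/2)·(10²-(5/2)²-3·(10/3)²)/(6·10·100000) = 29/192000 rad
Load 2 — uniform load w=12 kN/m over full span:
  θ_2 = -w(L³-6Lx²+4x³)/(24EI) = -12·(10³-6·10·(10/3)²+4·(10/3)³)/(24·100000) = -13/5400 rad
Load 3 — applied couple M₀=-7 kN·m at a=4 m (b=L-a=6):
  θ_3 = (M₀x²/(2L)+C₁)/EI  [x≤a] with C₁=M₀(3b²-L²)/(6L)=-14/15 = ((-7)·(10/3)²/(2·10)+(-14/15))/100000 = -217/4500000 rad
Superposition: θ = Σ θ_i = -497791/216000000 rad ≈ -0.002305 rad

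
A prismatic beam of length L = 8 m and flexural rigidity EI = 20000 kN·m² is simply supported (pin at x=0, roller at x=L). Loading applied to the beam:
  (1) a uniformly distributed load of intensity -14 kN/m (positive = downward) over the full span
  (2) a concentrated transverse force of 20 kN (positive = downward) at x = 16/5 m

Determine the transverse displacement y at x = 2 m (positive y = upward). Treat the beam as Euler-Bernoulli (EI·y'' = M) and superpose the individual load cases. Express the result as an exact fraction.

y(2) = 2401/125000 m

Load 1 — uniform load w=-14 kN/m over full span:
  y_1 = -wx(L³-2Lx²+x³)/(24EI) = -(-14)·2·(8³-2·8·2²+2³)/(24·20000) = 133/5000 m
Load 2 — point force P=20 kN at a=16/5 m (b=L-a=24/5):
  y_2 = -Pbx(L²-b²-x²)/(6LEI)  [x≤a] = -20·(24/5)·2·(8²-(24/5)²-2²)/(6·8·20000) = -231/31250 m
Superposition: y = Σ y_i = 2401/125000 m ≈ 0.019208 m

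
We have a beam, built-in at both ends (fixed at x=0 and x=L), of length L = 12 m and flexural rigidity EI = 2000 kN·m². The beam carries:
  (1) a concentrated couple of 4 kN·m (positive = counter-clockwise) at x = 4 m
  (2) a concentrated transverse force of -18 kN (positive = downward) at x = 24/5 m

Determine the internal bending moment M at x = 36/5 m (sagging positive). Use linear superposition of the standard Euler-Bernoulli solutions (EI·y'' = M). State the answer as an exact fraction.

Load 1 — applied couple M₀=4 kN·m at a=4 m (b=L-a=8):
  M_1 = R_Ax - M_A - M₀  [x>a] with R_A=4/9, M_A=0 = (4/9)·(36/5) - 0 - 4 = -4/5 kN·m
Load 2 — point force P=-18 kN at a=24/5 m (b=L-a=36/5):
  M_2 = Pa²(a+3b)(L-x)/L³ - Pa²b/L²  [x>a] = (-18)·(24/5)²·((24/5)+3·(36/5))·(12-(36/5))/12³ - (-18)·(24/5)²·(36/5)/12² = -6048/625 kN·m
Superposition: M = Σ M_i = -6548/625 kN·m ≈ -10.476800 kN·m

M(36/5) = -6548/625 kN·m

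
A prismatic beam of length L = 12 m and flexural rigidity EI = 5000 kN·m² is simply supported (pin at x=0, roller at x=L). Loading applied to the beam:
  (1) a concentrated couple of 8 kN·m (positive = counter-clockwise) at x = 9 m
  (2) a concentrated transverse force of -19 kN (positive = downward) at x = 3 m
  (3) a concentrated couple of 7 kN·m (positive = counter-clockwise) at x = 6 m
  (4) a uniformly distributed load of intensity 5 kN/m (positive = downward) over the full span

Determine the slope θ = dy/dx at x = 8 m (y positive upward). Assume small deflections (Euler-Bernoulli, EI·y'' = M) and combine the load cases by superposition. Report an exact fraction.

Load 1 — applied couple M₀=8 kN·m at a=9 m (b=L-a=3):
  θ_1 = (M₀x²/(2L)+C₁)/EI  [x≤a] with C₁=M₀(3b²-L²)/(6L)=-13 = (8·8²/(2·12)+(-13))/5000 = 1/600 rad
Load 2 — point force P=-19 kN at a=3 m (b=L-a=9):
  θ_2 = -Pa(2L²-6Lx+3x²+a²)/(6LEI)  [x>a] = -(-19)·3·(2·12²-6·12·8+3·8²+3²)/(6·12·5000) = -551/40000 rad
Load 3 — applied couple M₀=7 kN·m at a=6 m (b=L-a=6):
  θ_3 = (M₀x²/(2L)-M₀(x-a)+C₁)/EI  [x>a] with C₁=M₀(3b²-L²)/(6L)=-7/2 = (7·8²/(2·12)-7·(8-6)+(-7/2))/5000 = 7/30000 rad
Load 4 — uniform load w=5 kN/m over full span:
  θ_4 = -w(L³-6Lx²+4x³)/(24EI) = -5·(12³-6·12·8²+4·8³)/(24·5000) = 13/375 rad
Superposition: θ = Σ θ_i = 547/24000 rad ≈ 0.022792 rad

θ(8) = 547/24000 rad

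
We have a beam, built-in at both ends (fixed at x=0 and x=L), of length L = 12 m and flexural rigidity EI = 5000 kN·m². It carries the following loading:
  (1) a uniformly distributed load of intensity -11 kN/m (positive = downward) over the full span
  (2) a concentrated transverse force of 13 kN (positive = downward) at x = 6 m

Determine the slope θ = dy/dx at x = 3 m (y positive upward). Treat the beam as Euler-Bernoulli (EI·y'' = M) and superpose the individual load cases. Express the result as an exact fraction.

θ(3) = 477/20000 rad

Load 1 — uniform load w=-11 kN/m over full span:
  θ_1 = -wx(L-x)(L-2x)/(12EI) = -(-11)·3·(12-3)·(12-2·3)/(12·5000) = 297/10000 rad
Load 2 — point force P=13 kN at a=6 m (b=L-a=6):
  θ_2 = -Pb²x(2aL-(3a+b)x)/(2L³EI)  [x≤a] = -13·6²·3·(2·6·12-(3·6+6)·3)/(2·12³·5000) = -117/20000 rad
Superposition: θ = Σ θ_i = 477/20000 rad ≈ 0.023850 rad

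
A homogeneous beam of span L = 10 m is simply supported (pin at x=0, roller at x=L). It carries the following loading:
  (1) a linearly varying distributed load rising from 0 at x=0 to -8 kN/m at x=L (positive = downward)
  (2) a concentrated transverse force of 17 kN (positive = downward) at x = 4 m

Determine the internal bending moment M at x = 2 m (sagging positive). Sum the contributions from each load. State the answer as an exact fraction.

M(2) = -26/5 kN·m

Load 1 — triangular load w₀=-8 kN/m (0→w₀ over full span):
  M_1 = w₀Lx/6 - w₀x³/(6L) = (-8)·10·2/6 - (-8)·2³/(6·10) = -128/5 kN·m
Load 2 — point force P=17 kN at a=4 m (b=L-a=6):
  M_2 = Pbx/L  [x≤a] = 17·6·2/10 = 102/5 kN·m
Superposition: M = Σ M_i = -26/5 kN·m ≈ -5.200000 kN·m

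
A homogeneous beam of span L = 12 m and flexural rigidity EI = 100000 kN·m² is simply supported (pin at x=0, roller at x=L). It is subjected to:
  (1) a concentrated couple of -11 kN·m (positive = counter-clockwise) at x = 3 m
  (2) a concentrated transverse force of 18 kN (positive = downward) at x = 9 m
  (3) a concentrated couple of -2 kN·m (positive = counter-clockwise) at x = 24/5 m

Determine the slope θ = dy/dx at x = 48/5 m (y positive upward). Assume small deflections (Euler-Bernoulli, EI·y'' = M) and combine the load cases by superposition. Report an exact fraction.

θ(48/5) = 23941/20000000 rad

Load 1 — applied couple M₀=-11 kN·m at a=3 m (b=L-a=9):
  θ_1 = (M₀x²/(2L)-M₀(x-a)+C₁)/EI  [x>a] with C₁=M₀(3b²-L²)/(6L)=-121/8 = ((-11)·(48/5)²/(2·12)-(-11)·((48/5)-3)+(-121/8))/100000 = 3047/20000000 rad
Load 2 — point force P=18 kN at a=9 m (b=L-a=3):
  θ_2 = -Pa(2L²-6Lx+3x²+a²)/(6LEI)  [x>a] = -18·9·(2·12²-6·12·(48/5)+3·(48/5)²+9²)/(6·12·100000) = 10287/10000000 rad
Load 3 — applied couple M₀=-2 kN·m at a=24/5 m (b=L-a=36/5):
  θ_3 = (M₀x²/(2L)-M₀(x-a)+C₁)/EI  [x>a] with C₁=M₀(3b²-L²)/(6L)=-8/25 = ((-2)·(48/5)²/(2·12)-(-2)·((48/5)-(24/5))+(-8/25))/100000 = 1/62500 rad
Superposition: θ = Σ θ_i = 23941/20000000 rad ≈ 0.001197 rad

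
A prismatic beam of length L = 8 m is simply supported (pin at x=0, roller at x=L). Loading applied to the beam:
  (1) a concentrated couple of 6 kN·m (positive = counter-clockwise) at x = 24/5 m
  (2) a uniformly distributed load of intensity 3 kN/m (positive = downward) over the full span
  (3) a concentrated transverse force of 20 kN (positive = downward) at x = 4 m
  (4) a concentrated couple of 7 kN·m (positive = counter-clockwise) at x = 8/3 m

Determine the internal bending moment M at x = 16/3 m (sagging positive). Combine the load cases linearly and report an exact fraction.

M(16/3) = 131/3 kN·m

Load 1 — applied couple M₀=6 kN·m at a=24/5 m (b=L-a=16/5):
  M_1 = M₀x/L - M₀  [x>a] = 6·(16/3)/8 - 6 = -2 kN·m
Load 2 — uniform load w=3 kN/m over full span:
  M_2 = wx(L-x)/2 = 3·(16/3)·(8-(16/3))/2 = 64/3 kN·m
Load 3 — point force P=20 kN at a=4 m (b=L-a=4):
  M_3 = Pa(L-x)/L  [x>a] = 20·4·(8-(16/3))/8 = 80/3 kN·m
Load 4 — applied couple M₀=7 kN·m at a=8/3 m (b=L-a=16/3):
  M_4 = M₀x/L - M₀  [x>a] = 7·(16/3)/8 - 7 = -7/3 kN·m
Superposition: M = Σ M_i = 131/3 kN·m ≈ 43.666667 kN·m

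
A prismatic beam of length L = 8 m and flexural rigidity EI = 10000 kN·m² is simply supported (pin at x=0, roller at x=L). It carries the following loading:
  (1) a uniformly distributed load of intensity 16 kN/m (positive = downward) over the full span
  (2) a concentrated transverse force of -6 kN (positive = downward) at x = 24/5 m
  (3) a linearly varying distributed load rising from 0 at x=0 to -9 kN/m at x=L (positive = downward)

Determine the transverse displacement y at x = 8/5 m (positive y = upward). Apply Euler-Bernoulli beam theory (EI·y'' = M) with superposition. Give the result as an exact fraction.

y(8/5) = -992512/29296875 m

Load 1 — uniform load w=16 kN/m over full span:
  y_1 = -wx(L³-2Lx²+x³)/(24EI) = -16·(8/5)·(8³-2·8·(8/5)²+(8/5)³)/(24·10000) = -59392/1171875 m
Load 2 — point force P=-6 kN at a=24/5 m (b=L-a=16/5):
  y_2 = -Pbx(L²-b²-x²)/(6LEI)  [x≤a] = -(-6)·(16/5)·(8/5)·(8²-(16/5)²-(8/5)²)/(6·8·10000) = 256/78125 m
Load 3 — triangular load w₀=-9 kN/m (0→w₀ over full span):
  y_3 = -w₀x(7L⁴-10L²x²+3x⁴)/(360LEI) = -(-9)·(8/5)·(7·8⁴-10·8²·(8/5)²+3·(8/5)⁴)/(360·8·10000) = 132096/9765625 m
Superposition: y = Σ y_i = -992512/29296875 m ≈ -0.033878 m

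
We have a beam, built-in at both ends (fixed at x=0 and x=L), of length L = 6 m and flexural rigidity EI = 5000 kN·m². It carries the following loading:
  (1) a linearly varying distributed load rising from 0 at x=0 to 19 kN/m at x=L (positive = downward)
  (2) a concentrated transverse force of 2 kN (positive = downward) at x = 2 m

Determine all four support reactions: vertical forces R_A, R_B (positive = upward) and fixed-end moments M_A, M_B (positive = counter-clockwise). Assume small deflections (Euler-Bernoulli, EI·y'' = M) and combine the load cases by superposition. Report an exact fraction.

R_A = 5017/270 kN, M_A = 1106/45 kN·m, R_B = 10913/270 kN, M_B = -1579/45 kN·m

Load 1 — triangular load w₀=19 kN/m (0→w₀ over full span):
  R_A = 3w₀L/20 = 3·19·6/20 = 171/10 kN
  M_A = w₀L²/30 = 19·6²/30 = 114/5 kN·m
  R_B = 7w₀L/20 = 7·19·6/20 = 399/10 kN
  M_B = -w₀L²/20 = -19·6²/20 = -171/5 kN·m
Load 2 — point force P=2 kN at a=2 m (b=L-a=4):
  R_A = Pb²(3a+b)/L³ = 2·4²·(3·2+4)/6³ = 40/27 kN
  M_A = Pab²/L² = 2·2·4²/6² = 16/9 kN·m
  R_B = Pa²(a+3b)/L³ = 2·2²·(2+3·4)/6³ = 14/27 kN
  M_B = -Pa²b/L² = -2·2²·4/6² = -8/9 kN·m
Superposition: R_A = 5017/270 kN, M_A = 1106/45 kN·m, R_B = 10913/270 kN, M_B = -1579/45 kN·m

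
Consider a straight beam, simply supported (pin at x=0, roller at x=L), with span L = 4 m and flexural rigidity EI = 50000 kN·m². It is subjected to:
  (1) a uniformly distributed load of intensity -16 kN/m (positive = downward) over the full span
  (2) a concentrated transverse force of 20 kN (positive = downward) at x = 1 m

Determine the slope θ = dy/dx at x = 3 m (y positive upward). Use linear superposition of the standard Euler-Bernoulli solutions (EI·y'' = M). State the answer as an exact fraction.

Load 1 — uniform load w=-16 kN/m over full span:
  θ_1 = -w(L³-6Lx²+4x³)/(24EI) = -(-16)·(4³-6·4·3²+4·3³)/(24·50000) = -11/18750 rad
Load 2 — point force P=20 kN at a=1 m (b=L-a=3):
  θ_2 = -Pa(2L²-6Lx+3x²+a²)/(6LEI)  [x>a] = -20·1·(2·4²-6·4·3+3·3²+1²)/(6·4·50000) = 1/5000 rad
Superposition: θ = Σ θ_i = -29/75000 rad ≈ -0.000387 rad

θ(3) = -29/75000 rad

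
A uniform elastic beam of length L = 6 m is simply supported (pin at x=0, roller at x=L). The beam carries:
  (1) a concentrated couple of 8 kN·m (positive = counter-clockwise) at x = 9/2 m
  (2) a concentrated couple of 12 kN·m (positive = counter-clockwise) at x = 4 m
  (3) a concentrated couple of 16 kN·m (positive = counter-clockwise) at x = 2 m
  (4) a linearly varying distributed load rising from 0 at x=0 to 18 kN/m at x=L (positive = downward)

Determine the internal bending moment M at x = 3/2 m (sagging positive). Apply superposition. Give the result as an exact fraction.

M(3/2) = 549/16 kN·m

Load 1 — applied couple M₀=8 kN·m at a=9/2 m (b=L-a=3/2):
  M_1 = M₀x/L  [x≤a] = 8·(3/2)/6 = 2 kN·m
Load 2 — applied couple M₀=12 kN·m at a=4 m (b=L-a=2):
  M_2 = M₀x/L  [x≤a] = 12·(3/2)/6 = 3 kN·m
Load 3 — applied couple M₀=16 kN·m at a=2 m (b=L-a=4):
  M_3 = M₀x/L  [x≤a] = 16·(3/2)/6 = 4 kN·m
Load 4 — triangular load w₀=18 kN/m (0→w₀ over full span):
  M_4 = w₀Lx/6 - w₀x³/(6L) = 18·6·(3/2)/6 - 18·(3/2)³/(6·6) = 405/16 kN·m
Superposition: M = Σ M_i = 549/16 kN·m ≈ 34.312500 kN·m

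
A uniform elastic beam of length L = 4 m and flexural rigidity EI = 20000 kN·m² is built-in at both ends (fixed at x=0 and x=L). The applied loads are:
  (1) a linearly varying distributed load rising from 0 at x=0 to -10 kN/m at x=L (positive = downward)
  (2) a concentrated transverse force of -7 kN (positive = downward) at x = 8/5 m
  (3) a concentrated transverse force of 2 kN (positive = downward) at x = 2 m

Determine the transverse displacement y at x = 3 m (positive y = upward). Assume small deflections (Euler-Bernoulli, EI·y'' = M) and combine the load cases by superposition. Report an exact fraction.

y(3) = 213/1600000 m

Load 1 — triangular load w₀=-10 kN/m (0→w₀ over full span):
  y_1 = -w₀x²(L-x)²(x+2L)/(120LEI) = -(-10)·3²·(4-3)²·(3+2·4)/(120·4·20000) = 33/320000 m
Load 2 — point force P=-7 kN at a=8/5 m (b=L-a=12/5):
  y_2 = -Pa²(L-x)²(3bL-(3b+a)(L-x))/(6L³EI)  [x>a] = -(-7)·(8/5)²·(4-3)²·(3·(12/5)·4-(3·(12/5)+(8/5))·(4-3))/(6·4³·20000) = 7/150000 m
Load 3 — point force P=2 kN at a=2 m (b=L-a=2):
  y_3 = -Pa²(L-x)²(3bL-(3b+a)(L-x))/(6L³EI)  [x>a] = -2·2²·(4-3)²·(3·2·4-(3·2+2)·(4-3))/(6·4³·20000) = -1/60000 m
Superposition: y = Σ y_i = 213/1600000 m ≈ 0.000133 m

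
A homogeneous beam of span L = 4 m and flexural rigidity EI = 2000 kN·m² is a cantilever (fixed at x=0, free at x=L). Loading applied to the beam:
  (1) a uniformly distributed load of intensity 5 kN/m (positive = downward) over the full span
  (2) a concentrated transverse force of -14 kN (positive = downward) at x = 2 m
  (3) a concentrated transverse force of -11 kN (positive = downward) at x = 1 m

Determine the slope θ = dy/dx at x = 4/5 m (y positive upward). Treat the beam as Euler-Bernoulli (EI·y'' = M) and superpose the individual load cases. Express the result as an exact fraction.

Load 1 — uniform load w=5 kN/m over full span:
  θ_1 = -wx(x²-3Lx+3L²)/(6EI) = -5·(4/5)·((4/5)²-3·4·(4/5)+3·4²)/(6·2000) = -122/9375 rad
Load 2 — point force P=-14 kN at a=2 m (b=L-a=2):
  θ_2 = -Px(2a-x)/(2EI)  [x≤a] = -(-14)·(4/5)·(2·2-(4/5))/(2·2000) = 28/3125 rad
Load 3 — point force P=-11 kN at a=1 m (b=L-a=3):
  θ_3 = -Px(2a-x)/(2EI)  [x≤a] = -(-11)·(4/5)·(2·1-(4/5))/(2·2000) = 33/12500 rad
Superposition: θ = Σ θ_i = -53/37500 rad ≈ -0.001413 rad

θ(4/5) = -53/37500 rad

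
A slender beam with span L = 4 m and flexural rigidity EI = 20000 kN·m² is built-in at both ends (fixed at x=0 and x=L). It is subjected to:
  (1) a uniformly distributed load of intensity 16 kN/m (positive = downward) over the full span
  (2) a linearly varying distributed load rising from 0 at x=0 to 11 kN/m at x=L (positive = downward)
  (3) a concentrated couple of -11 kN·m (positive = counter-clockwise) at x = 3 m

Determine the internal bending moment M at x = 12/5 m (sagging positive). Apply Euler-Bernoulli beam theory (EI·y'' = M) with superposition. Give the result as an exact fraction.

Load 1 — uniform load w=16 kN/m over full span:
  M_1 = wLx/2 - wL²/12 - wx²/2 = 16·4·(12/5)/2 - 16·4²/12 - 16·(12/5)²/2 = 704/75 kN·m
Load 2 — triangular load w₀=11 kN/m (0→w₀ over full span):
  M_2 = 3w₀Lx/20 - w₀L²/30 - w₀x³/(6L) = 3·11·4·(12/5)/20 - 11·4²/30 - 11·(12/5)³/(6·4) = 1364/375 kN·m
Load 3 — applied couple M₀=-11 kN·m at a=3 m (b=L-a=1):
  M_3 = R_Ax - M_A  [x≤a] with R_A=-99/32, M_A=-55/16 = (-99/32)·(12/5) - (-55/16) = -319/80 kN·m
Superposition: M = Σ M_i = 18073/2000 kN·m ≈ 9.036500 kN·m

M(12/5) = 18073/2000 kN·m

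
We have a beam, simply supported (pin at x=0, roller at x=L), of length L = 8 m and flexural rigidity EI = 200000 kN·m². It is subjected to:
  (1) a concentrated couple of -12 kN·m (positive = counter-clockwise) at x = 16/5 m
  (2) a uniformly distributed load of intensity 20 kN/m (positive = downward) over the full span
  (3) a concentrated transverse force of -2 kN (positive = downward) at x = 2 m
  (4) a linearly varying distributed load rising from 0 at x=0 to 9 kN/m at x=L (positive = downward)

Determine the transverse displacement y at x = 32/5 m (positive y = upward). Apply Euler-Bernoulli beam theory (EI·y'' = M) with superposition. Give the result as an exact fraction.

Load 1 — applied couple M₀=-12 kN·m at a=16/5 m (b=L-a=24/5):
  y_1 = (M₀x³/(6L)-M₀(x-a)²/2+C₁x)/EI  [x>a] with C₁=M₀(3b²-L²)/(6L)=-32/25 = ((-12)·(32/5)³/(6·8)-(-12)·((32/5)-(16/5))²/2+(-32/25)·(32/5))/200000 = -24/390625 m
Load 2 — uniform load w=20 kN/m over full span:
  y_2 = -wx(L³-2Lx²+x³)/(24EI) = -20·(32/5)·(8³-2·8·(32/5)²+(32/5)³)/(24·200000) = -3712/1171875 m
Load 3 — point force P=-2 kN at a=2 m (b=L-a=6):
  y_3 = -Pa(L-x)(2Lx-a²-x²)/(6LEI)  [x>a] = -(-2)·2·(8-(32/5))·(2·8·(32/5)-2²-(32/5)²)/(6·8·200000) = 359/9375000 m
Load 4 — triangular load w₀=9 kN/m (0→w₀ over full span):
  y_4 = -w₀x(7L⁴-10L²x²+3x⁴)/(360LEI) = -9·(32/5)·(7·8⁴-10·8²·(32/5)²+3·(32/5)⁴)/(360·8·200000) = -36576/48828125 m
Superposition: y = Σ y_i = -1538983/390625000 m ≈ -0.003940 m

y(32/5) = -1538983/390625000 m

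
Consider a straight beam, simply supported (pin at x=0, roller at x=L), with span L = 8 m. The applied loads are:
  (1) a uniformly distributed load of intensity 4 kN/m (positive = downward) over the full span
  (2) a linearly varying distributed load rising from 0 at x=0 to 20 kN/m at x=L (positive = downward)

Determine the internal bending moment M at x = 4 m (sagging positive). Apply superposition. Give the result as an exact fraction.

M(4) = 112 kN·m

Load 1 — uniform load w=4 kN/m over full span:
  M_1 = wx(L-x)/2 = 4·4·(8-4)/2 = 32 kN·m
Load 2 — triangular load w₀=20 kN/m (0→w₀ over full span):
  M_2 = w₀Lx/6 - w₀x³/(6L) = 20·8·4/6 - 20·4³/(6·8) = 80 kN·m
Superposition: M = Σ M_i = 112 kN·m ≈ 112.000000 kN·m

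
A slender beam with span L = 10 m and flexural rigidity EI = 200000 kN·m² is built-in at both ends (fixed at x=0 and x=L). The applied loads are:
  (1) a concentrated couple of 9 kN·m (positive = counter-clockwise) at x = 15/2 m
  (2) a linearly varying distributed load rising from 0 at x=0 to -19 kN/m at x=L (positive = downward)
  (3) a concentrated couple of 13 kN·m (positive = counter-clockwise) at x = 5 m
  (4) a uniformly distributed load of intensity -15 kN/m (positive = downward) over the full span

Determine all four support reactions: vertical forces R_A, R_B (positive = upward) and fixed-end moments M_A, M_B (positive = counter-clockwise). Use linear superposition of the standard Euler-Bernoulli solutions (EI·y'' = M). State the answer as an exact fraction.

Load 1 — applied couple M₀=9 kN·m at a=15/2 m (b=L-a=5/2):
  R_A = 6M₀ab/L³ = 6·9·(15/2)·(5/2)/10³ = 81/80 kN
  M_A = M₀b(2a-b)/L² = 9·(5/2)·(2·(15/2)-(5/2))/10² = 45/16 kN·m
  R_B = -6M₀ab/L³ = -6·9·(15/2)·(5/2)/10³ = -81/80 kN
  M_B = M₀a(2b-a)/L² = 9·(15/2)·(2·(5/2)-(15/2))/10² = -27/16 kN·m
Load 2 — triangular load w₀=-19 kN/m (0→w₀ over full span):
  R_A = 3w₀L/20 = 3·(-19)·10/20 = -57/2 kN
  M_A = w₀L²/30 = (-19)·10²/30 = -190/3 kN·m
  R_B = 7w₀L/20 = 7·(-19)·10/20 = -133/2 kN
  M_B = -w₀L²/20 = -(-19)·10²/20 = 95 kN·m
Load 3 — applied couple M₀=13 kN·m at a=5 m (b=L-a=5):
  R_A = 6M₀ab/L³ = 6·13·5·5/10³ = 39/20 kN
  M_A = M₀b(2a-b)/L² = 13·5·(2·5-5)/10² = 13/4 kN·m
  R_B = -6M₀ab/L³ = -6·13·5·5/10³ = -39/20 kN
  M_B = M₀a(2b-a)/L² = 13·5·(2·5-5)/10² = 13/4 kN·m
Load 4 — uniform load w=-15 kN/m over full span:
  R_A = wL/2 = (-15)·10/2 = -75 kN
  M_A = wL²/12 = (-15)·10²/12 = -125 kN·m
  R_B = wL/2 = (-15)·10/2 = -75 kN
  M_B = -wL²/12 = -(-15)·10²/12 = 125 kN·m
Superposition: R_A = -8043/80 kN, M_A = -8749/48 kN·m, R_B = -11557/80 kN, M_B = 3545/16 kN·m

R_A = -8043/80 kN, M_A = -8749/48 kN·m, R_B = -11557/80 kN, M_B = 3545/16 kN·m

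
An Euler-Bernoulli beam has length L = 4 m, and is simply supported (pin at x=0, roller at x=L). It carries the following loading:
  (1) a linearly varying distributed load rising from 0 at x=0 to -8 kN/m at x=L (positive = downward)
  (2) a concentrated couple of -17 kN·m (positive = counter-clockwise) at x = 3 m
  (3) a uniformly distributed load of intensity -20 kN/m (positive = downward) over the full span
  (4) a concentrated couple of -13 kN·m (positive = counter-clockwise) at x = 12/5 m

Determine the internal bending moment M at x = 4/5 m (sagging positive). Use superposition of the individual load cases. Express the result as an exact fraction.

M(4/5) = -4462/125 kN·m

Load 1 — triangular load w₀=-8 kN/m (0→w₀ over full span):
  M_1 = w₀Lx/6 - w₀x³/(6L) = (-8)·4·(4/5)/6 - (-8)·(4/5)³/(6·4) = -512/125 kN·m
Load 2 — applied couple M₀=-17 kN·m at a=3 m (b=L-a=1):
  M_2 = M₀x/L  [x≤a] = (-17)·(4/5)/4 = -17/5 kN·m
Load 3 — uniform load w=-20 kN/m over full span:
  M_3 = wx(L-x)/2 = (-20)·(4/5)·(4-(4/5))/2 = -128/5 kN·m
Load 4 — applied couple M₀=-13 kN·m at a=12/5 m (b=L-a=8/5):
  M_4 = M₀x/L  [x≤a] = (-13)·(4/5)/4 = -13/5 kN·m
Superposition: M = Σ M_i = -4462/125 kN·m ≈ -35.696000 kN·m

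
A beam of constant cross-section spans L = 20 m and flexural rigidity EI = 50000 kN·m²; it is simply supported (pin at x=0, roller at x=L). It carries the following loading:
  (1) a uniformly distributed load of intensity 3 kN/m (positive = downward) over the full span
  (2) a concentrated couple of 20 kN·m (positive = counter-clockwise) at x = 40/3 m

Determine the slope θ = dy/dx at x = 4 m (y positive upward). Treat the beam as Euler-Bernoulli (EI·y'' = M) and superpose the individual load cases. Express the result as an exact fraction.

θ(4) = -466/28125 rad

Load 1 — uniform load w=3 kN/m over full span:
  θ_1 = -w(L³-6Lx²+4x³)/(24EI) = -3·(20³-6·20·4²+4·4³)/(24·50000) = -99/6250 rad
Load 2 — applied couple M₀=20 kN·m at a=40/3 m (b=L-a=20/3):
  θ_2 = (M₀x²/(2L)+C₁)/EI  [x≤a] with C₁=M₀(3b²-L²)/(6L)=-400/9 = (20·4²/(2·20)+(-400/9))/50000 = -41/56250 rad
Superposition: θ = Σ θ_i = -466/28125 rad ≈ -0.016569 rad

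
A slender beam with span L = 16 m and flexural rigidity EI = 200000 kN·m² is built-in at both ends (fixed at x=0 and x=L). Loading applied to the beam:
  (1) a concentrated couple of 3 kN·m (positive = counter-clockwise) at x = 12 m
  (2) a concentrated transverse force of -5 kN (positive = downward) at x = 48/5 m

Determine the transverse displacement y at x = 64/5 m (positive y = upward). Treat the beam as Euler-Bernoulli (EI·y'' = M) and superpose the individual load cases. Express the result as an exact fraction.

Load 1 — applied couple M₀=3 kN·m at a=12 m (b=L-a=4):
  y_1 = (R_Ax³/6 - M_Ax²/2 - M₀(x-a)²/2)/EI  [x>a] with R_A=27/128, M_A=15/16 = ((27/128)·(64/5)³/6 - (15/16)·(64/5)²/2 - 3·((64/5)-12)²/2)/200000 = -63/3125000 m
Load 2 — point force P=-5 kN at a=48/5 m (b=L-a=32/5):
  y_2 = -Pa²(L-x)²(3bL-(3b+a)(L-x))/(6L³EI)  [x>a] = -(-5)·(48/5)²·(16-(64/5))²·(3·(32/5)·16-(3·(32/5)+(48/5))·(16-(64/5)))/(6·16³·200000) = 2016/9765625 m
Superposition: y = Σ y_i = 14553/78125000 m ≈ 0.000186 m

y(64/5) = 14553/78125000 m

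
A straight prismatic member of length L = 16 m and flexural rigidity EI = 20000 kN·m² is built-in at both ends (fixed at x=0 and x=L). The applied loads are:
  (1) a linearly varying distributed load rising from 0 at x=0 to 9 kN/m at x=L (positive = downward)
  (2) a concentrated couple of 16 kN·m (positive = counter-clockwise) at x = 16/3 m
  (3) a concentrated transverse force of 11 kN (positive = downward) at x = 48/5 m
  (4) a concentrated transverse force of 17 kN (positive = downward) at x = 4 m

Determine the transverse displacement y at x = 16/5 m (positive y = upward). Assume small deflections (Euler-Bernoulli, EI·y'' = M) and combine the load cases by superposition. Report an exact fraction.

y(16/5) = -1988119/87890625 m

Load 1 — triangular load w₀=9 kN/m (0→w₀ over full span):
  y_1 = -w₀x²(L-x)²(x+2L)/(120LEI) = -9·(16/5)²·(16-(16/5))²·((16/5)+2·16)/(120·16·20000) = -135168/9765625 m
Load 2 — applied couple M₀=16 kN·m at a=16/3 m (b=L-a=32/3):
  y_2 = (R_Ax³/6 - M_Ax²/2)/EI  [x≤a] with R_A=4/3, M_A=0 = ((4/3)·(16/5)³/6 - 0·(16/5)²/2)/20000 = 256/703125 m
Load 3 — point force P=11 kN at a=48/5 m (b=L-a=32/5):
  y_3 = -Pb²x²(3aL-(3a+b)x)/(6L³EI)  [x≤a] = -11·(32/5)²·(16/5)²·(3·(48/5)·16-(3·(48/5)+(32/5))·(16/5))/(6·16³·20000) = -95744/29296875 m
Load 4 — point force P=17 kN at a=4 m (b=L-a=12):
  y_4 = -Pb²x²(3aL-(3a+b)x)/(6L³EI)  [x≤a] = -17·12²·(16/5)²·(3·4·16-(3·4+12)·(16/5))/(6·16³·20000) = -459/78125 m
Superposition: y = Σ y_i = -1988119/87890625 m ≈ -0.022620 m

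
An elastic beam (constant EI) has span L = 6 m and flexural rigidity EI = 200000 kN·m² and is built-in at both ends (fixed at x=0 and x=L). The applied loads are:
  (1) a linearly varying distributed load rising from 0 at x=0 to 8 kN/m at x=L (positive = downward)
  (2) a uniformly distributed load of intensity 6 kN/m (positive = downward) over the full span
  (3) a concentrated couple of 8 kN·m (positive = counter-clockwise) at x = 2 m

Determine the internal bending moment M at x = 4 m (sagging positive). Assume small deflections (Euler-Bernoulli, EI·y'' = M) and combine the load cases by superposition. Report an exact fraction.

Load 1 — triangular load w₀=8 kN/m (0→w₀ over full span):
  M_1 = 3w₀Lx/20 - w₀L²/30 - w₀x³/(6L) = 3·8·6·4/20 - 8·6²/30 - 8·4³/(6·6) = 224/45 kN·m
Load 2 — uniform load w=6 kN/m over full span:
  M_2 = wLx/2 - wL²/12 - wx²/2 = 6·6·4/2 - 6·6²/12 - 6·4²/2 = 6 kN·m
Load 3 — applied couple M₀=8 kN·m at a=2 m (b=L-a=4):
  M_3 = R_Ax - M_A - M₀  [x>a] with R_A=16/9, M_A=0 = (16/9)·4 - 0 - 8 = -8/9 kN·m
Superposition: M = Σ M_i = 454/45 kN·m ≈ 10.088889 kN·m

M(4) = 454/45 kN·m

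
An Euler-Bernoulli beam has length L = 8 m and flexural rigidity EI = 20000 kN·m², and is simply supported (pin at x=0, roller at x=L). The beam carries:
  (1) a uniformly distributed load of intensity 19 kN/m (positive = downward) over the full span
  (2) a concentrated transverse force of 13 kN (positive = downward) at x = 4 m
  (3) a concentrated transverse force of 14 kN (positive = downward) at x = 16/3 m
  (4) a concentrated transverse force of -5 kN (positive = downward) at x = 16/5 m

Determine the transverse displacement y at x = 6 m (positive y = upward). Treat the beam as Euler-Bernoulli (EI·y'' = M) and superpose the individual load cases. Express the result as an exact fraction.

Load 1 — uniform load w=19 kN/m over full span:
  y_1 = -wx(L³-2Lx²+x³)/(24EI) = -19·6·(8³-2·8·6²+6³)/(24·20000) = -361/10000 m
Load 2 — point force P=13 kN at a=4 m (b=L-a=4):
  y_2 = -Pa(L-x)(2Lx-a²-x²)/(6LEI)  [x>a] = -13·4·(8-6)·(2·8·6-4²-6²)/(6·8·20000) = -143/30000 m
Load 3 — point force P=14 kN at a=16/3 m (b=L-a=8/3):
  y_3 = -Pa(L-x)(2Lx-a²-x²)/(6LEI)  [x>a] = -14·(16/3)·(8-6)·(2·8·6-(16/3)²-6²)/(6·8·20000) = -497/101250 m
Load 4 — point force P=-5 kN at a=16/5 m (b=L-a=24/5):
  y_4 = -Pa(L-x)(2Lx-a²-x²)/(6LEI)  [x>a] = -(-5)·(16/5)·(8-6)·(2·8·6-(16/5)²-6²)/(6·8·20000) = 311/187500 m
Superposition: y = Σ y_i = -446681/10125000 m ≈ -0.044117 m

y(6) = -446681/10125000 m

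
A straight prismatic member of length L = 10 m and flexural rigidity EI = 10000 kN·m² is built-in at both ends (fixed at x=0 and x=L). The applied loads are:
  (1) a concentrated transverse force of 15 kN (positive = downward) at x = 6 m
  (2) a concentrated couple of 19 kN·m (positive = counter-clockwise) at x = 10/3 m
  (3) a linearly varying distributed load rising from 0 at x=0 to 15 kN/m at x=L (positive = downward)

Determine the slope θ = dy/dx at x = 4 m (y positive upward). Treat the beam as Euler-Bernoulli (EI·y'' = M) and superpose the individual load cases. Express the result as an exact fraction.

θ(4) = -547/125000 rad

Load 1 — point force P=15 kN at a=6 m (b=L-a=4):
  θ_1 = -Pb²x(2aL-(3a+b)x)/(2L³EI)  [x≤a] = -15·4²·4·(2·6·10-(3·6+4)·4)/(2·10³·10000) = -24/15625 rad
Load 2 — applied couple M₀=19 kN·m at a=10/3 m (b=L-a=20/3):
  θ_2 = (R_Ax²/2 - M_Ax - M₀(x-a))/EI  [x>a] with R_A=38/15, M_A=0 = ((38/15)·4²/2 - 0·4 - 19·(4-(10/3)))/10000 = 19/25000 rad
Load 3 — triangular load w₀=15 kN/m (0→w₀ over full span):
  θ_3 = -w₀(2x(L-x)(L-2x)(x+2L)+x²(L-x)²)/(120LEI) = -15·(2·4·(10-4)·(10-2·4)·(4+2·10)+4²·(10-4)²)/(120·10·10000) = -9/2500 rad
Superposition: θ = Σ θ_i = -547/125000 rad ≈ -0.004376 rad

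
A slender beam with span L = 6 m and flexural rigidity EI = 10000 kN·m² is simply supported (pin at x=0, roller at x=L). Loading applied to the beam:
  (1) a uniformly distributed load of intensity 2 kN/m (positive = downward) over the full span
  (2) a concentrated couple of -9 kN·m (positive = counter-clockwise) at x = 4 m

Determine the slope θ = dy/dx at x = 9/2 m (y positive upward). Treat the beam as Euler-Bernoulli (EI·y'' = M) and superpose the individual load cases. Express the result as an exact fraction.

Load 1 — uniform load w=2 kN/m over full span:
  θ_1 = -w(L³-6Lx²+4x³)/(24EI) = -2·(6³-6·6·(9/2)²+4·(9/2)³)/(24·10000) = 99/80000 rad
Load 2 — applied couple M₀=-9 kN·m at a=4 m (b=L-a=2):
  θ_2 = (M₀x²/(2L)-M₀(x-a)+C₁)/EI  [x>a] with C₁=M₀(3b²-L²)/(6L)=6 = ((-9)·(9/2)²/(2·6)-(-9)·((9/2)-4)+6)/10000 = -3/6400 rad
Superposition: θ = Σ θ_i = 123/160000 rad ≈ 0.000769 rad

θ(9/2) = 123/160000 rad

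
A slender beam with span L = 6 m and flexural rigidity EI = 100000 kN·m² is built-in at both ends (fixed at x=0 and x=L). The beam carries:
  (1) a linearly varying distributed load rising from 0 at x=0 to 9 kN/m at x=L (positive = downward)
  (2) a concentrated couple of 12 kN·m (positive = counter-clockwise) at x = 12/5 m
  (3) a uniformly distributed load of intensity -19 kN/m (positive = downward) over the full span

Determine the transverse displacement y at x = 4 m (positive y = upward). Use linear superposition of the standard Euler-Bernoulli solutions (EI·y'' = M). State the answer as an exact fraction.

Load 1 — triangular load w₀=9 kN/m (0→w₀ over full span):
  y_1 = -w₀x²(L-x)²(x+2L)/(120LEI) = -9·4²·(6-4)²·(4+2·6)/(120·6·100000) = -2/15625 m
Load 2 — applied couple M₀=12 kN·m at a=12/5 m (b=L-a=18/5):
  y_2 = (R_Ax³/6 - M_Ax²/2 - M₀(x-a)²/2)/EI  [x>a] with R_A=72/25, M_A=36/25 = ((72/25)·4³/6 - (36/25)·4²/2 - 12·(4-(12/5))²/2)/100000 = 3/78125 m
Load 3 — uniform load w=-19 kN/m over full span:
  y_3 = -wx²(L-x)²/(24EI) = -(-19)·4²·(6-4)²/(24·100000) = 19/37500 m
Superposition: y = Σ y_i = 391/937500 m ≈ 0.000417 m

y(4) = 391/937500 m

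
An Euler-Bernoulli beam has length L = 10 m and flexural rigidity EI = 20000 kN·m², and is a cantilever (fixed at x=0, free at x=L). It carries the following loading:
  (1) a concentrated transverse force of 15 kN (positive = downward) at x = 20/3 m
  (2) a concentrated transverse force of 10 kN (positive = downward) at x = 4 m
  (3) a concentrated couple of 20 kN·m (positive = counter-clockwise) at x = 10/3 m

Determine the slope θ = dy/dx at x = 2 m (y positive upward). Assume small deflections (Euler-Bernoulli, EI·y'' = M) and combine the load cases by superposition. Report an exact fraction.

Load 1 — point force P=15 kN at a=20/3 m (b=L-a=10/3):
  θ_1 = -Px(2a-x)/(2EI)  [x≤a] = -15·2·(2·(20/3)-2)/(2·20000) = -17/2000 rad
Load 2 — point force P=10 kN at a=4 m (b=L-a=6):
  θ_2 = -Px(2a-x)/(2EI)  [x≤a] = -10·2·(2·4-2)/(2·20000) = -3/1000 rad
Load 3 — applied couple M₀=20 kN·m at a=10/3 m (b=L-a=20/3):
  θ_3 = M₀x/EI  [x≤a] = 20·2/20000 = 1/500 rad
Superposition: θ = Σ θ_i = -19/2000 rad ≈ -0.009500 rad

θ(2) = -19/2000 rad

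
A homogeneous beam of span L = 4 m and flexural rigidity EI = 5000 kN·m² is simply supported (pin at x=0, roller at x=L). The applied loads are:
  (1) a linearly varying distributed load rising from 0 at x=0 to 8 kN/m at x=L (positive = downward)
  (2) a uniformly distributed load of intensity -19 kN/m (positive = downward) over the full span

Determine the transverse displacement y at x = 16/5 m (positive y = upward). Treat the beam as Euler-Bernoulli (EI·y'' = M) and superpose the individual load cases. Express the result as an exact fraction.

Load 1 — triangular load w₀=8 kN/m (0→w₀ over full span):
  y_1 = -w₀x(7L⁴-10L²x²+3x⁴)/(360LEI) = -8·(16/5)·(7·4⁴-10·4²·(16/5)²+3·(16/5)⁴)/(360·4·5000) = -16256/9765625 m
Load 2 — uniform load w=-19 kN/m over full span:
  y_2 = -wx(L³-2Lx²+x³)/(24EI) = -(-19)·(16/5)·(4³-2·4·(16/5)²+(16/5)³)/(24·5000) = 8816/1171875 m
Superposition: y = Σ y_i = 171632/29296875 m ≈ 0.005858 m

y(16/5) = 171632/29296875 m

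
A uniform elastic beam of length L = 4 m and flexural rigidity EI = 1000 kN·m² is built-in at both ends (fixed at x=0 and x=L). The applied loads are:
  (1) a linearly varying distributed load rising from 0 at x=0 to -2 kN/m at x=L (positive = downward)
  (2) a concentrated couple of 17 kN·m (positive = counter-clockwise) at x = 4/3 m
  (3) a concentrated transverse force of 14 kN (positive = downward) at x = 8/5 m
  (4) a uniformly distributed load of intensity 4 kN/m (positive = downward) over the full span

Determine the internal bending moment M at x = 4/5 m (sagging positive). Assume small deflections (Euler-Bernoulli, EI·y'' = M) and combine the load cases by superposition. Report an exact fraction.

M(4/5) = 6868/1875 kN·m

Load 1 — triangular load w₀=-2 kN/m (0→w₀ over full span):
  M_1 = 3w₀Lx/20 - w₀L²/30 - w₀x³/(6L) = 3·(-2)·4·(4/5)/20 - (-2)·4²/30 - (-2)·(4/5)³/(6·4) = 56/375 kN·m
Load 2 — applied couple M₀=17 kN·m at a=4/3 m (b=L-a=8/3):
  M_2 = R_Ax - M_A  [x≤a] with R_A=17/3, M_A=0 = (17/3)·(4/5) - 0 = 68/15 kN·m
Load 3 — point force P=14 kN at a=8/5 m (b=L-a=12/5):
  M_3 = Pb²(3a+b)x/L³ - Pab²/L²  [x≤a] = 14·(12/5)²·(3·(8/5)+(12/5))·(4/5)/4³ - 14·(8/5)·(12/5)²/4² = -504/625 kN·m
Load 4 — uniform load w=4 kN/m over full span:
  M_4 = wLx/2 - wL²/12 - wx²/2 = 4·4·(4/5)/2 - 4·4²/12 - 4·(4/5)²/2 = -16/75 kN·m
Superposition: M = Σ M_i = 6868/1875 kN·m ≈ 3.662933 kN·m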